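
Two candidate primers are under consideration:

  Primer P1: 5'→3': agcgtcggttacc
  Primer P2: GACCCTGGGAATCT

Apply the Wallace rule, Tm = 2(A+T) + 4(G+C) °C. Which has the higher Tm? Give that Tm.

Primer P1: A+T=5, G+C=8 → Tm = 2(5)+4(8) = 42°C
Primer P2: A+T=6, G+C=8 → Tm = 2(6)+4(8) = 44°C
42°C vs 44°C → primer P2 is higher.

Primer P2, 44°C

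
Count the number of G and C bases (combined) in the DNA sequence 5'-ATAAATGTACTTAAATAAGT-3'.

3

C=1, G=2, T=7, A=10
G+C = 2 + 1 = 3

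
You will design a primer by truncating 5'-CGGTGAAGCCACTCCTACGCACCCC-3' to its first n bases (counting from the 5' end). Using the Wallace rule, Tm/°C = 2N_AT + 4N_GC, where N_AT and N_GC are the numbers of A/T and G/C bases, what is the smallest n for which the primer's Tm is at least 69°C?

First 21 bases: CGGTGAAGCCACTCCTACGCA → Tm = 68°C (< 69°C)
First 22 bases: CGGTGAAGCCACTCCTACGCAC → Tm = 72°C (≥ 69°C)
Since every base adds ≥2°C, Tm only increases with n, so the threshold is first crossed at n = 22.

n = 22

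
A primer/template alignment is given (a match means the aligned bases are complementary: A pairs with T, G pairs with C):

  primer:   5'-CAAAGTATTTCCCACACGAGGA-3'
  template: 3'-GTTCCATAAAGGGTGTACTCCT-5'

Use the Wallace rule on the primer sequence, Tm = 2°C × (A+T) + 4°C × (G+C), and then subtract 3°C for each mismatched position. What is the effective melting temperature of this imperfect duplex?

Primer base counts: A=8, T=4, G=4, C=6 → A+T=12, G+C=10
Perfect-match Tm = 2(12) + 4(10) = 24 + 40 = 64°C
Mismatches (positions where the bases are not complementary): 2 (at positions 4, 17)
Effective Tm = 64 − 2×3 = 64 − 6 = 58°C

58°C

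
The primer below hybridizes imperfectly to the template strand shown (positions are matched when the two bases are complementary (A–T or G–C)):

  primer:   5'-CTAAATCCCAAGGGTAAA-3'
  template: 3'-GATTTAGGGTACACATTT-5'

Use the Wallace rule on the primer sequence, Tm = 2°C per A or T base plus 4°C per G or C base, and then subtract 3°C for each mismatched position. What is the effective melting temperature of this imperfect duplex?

Primer base counts: A=8, T=3, G=3, C=4 → A+T=11, G+C=7
Perfect-match Tm = 2(11) + 4(7) = 22 + 28 = 50°C
Mismatches (positions where the bases are not complementary): 2 (at positions 11, 13)
Effective Tm = 50 − 2×3 = 50 − 6 = 44°C

44°C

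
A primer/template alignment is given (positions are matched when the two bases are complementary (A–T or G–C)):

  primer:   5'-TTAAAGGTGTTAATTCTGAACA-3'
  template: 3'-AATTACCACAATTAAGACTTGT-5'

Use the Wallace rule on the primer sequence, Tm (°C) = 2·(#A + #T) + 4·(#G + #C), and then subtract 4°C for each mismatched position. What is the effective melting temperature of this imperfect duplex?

Primer base counts: A=8, T=8, G=4, C=2 → A+T=16, G+C=6
Perfect-match Tm = 2(16) + 4(6) = 32 + 24 = 56°C
Mismatches (positions where the bases are not complementary): 1 (at position 5)
Effective Tm = 56 − 1×4 = 56 − 4 = 52°C

52°C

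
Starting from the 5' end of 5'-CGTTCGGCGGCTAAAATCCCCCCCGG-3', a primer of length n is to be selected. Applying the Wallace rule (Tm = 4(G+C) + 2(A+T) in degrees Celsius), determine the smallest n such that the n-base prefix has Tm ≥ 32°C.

n = 9

First 8 bases: CGTTCGGC → Tm = 28°C (< 32°C)
First 9 bases: CGTTCGGCG → Tm = 32°C (≥ 32°C)
Each additional base adds 2°C (A/T) or 4°C (G/C), so Tm is non-decreasing in n; n = 9 is the first length to reach 32°C.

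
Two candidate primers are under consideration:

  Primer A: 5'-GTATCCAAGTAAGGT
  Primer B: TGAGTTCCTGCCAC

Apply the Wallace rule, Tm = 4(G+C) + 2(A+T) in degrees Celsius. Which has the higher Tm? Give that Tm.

Primer B, 44°C

Primer A: A+T=9, G+C=6 → Tm = 2(9)+4(6) = 42°C
Primer B: A+T=6, G+C=8 → Tm = 2(6)+4(8) = 44°C
42°C vs 44°C → primer B is higher.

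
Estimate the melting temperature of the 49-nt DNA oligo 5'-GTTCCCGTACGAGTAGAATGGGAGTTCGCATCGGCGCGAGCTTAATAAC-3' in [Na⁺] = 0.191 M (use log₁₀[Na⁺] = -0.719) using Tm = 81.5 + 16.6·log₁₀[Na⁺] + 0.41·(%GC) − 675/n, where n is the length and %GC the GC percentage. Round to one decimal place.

Length n = 49. A=12, C=11, G=15, T=11
G+C = 26, so %GC = 26/49 × 100 = 53.061%
Salt term: 16.6 × (-0.719) = -11.935
GC term: 0.41 × 53.061 = 21.755; length term: −675/49 = −13.776
Tm = 81.5 + (-11.935) + 21.755 − 13.776 = 77.544 → 77.5°C

77.5°C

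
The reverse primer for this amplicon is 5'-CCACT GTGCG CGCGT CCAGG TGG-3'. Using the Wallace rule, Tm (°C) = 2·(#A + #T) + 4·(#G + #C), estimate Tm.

80°C

G=9, C=8, T=4, A=2
AT pairs contribute 6, GC pairs contribute 17.
Tm = 2(6) + 4(17) = 12 + 68 = 80°C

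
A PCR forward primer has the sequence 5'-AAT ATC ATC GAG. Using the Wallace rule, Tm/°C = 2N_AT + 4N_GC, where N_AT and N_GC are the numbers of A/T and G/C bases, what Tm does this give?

32°C

Counting bases: G=2, C=2, A=5, T=3
So N_AT = 8 and N_GC = 4.
Tm = 2(8) + 4(4) = 16 + 16 = 32°C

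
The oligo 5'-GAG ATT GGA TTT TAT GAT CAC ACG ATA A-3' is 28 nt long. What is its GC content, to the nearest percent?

Base counts: C=3, T=9, G=6, A=10
G+C = 6 + 3 = 9 out of 28 bases
%GC = 9/28 × 100 = 32.14% ≈ 32%

32%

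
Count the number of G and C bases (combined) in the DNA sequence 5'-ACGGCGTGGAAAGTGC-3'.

Counting bases: T=2, C=3, G=7, A=4
Total G or C: 7 + 3 = 10

10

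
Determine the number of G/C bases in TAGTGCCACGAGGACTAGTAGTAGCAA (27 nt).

13

A=9, T=5, G=8, C=5
G+C = 8 + 5 = 13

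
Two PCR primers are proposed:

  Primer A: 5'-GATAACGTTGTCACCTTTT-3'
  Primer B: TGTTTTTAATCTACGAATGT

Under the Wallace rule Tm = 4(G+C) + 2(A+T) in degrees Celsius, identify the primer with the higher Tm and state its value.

Primer A, 52°C

Primer A: A+T=12, G+C=7 → Tm = 2(12)+4(7) = 52°C
Primer B: A+T=15, G+C=5 → Tm = 2(15)+4(5) = 50°C
52°C vs 50°C → primer A is higher.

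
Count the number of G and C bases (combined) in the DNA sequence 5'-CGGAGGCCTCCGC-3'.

11

Scanning the sequence gives G=5, C=6, T=1, A=1.
G+C = 5 + 6 = 11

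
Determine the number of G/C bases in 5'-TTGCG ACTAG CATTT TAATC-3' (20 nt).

Counting bases: T=8, C=4, A=5, G=3
G+C = 3 + 4 = 7

7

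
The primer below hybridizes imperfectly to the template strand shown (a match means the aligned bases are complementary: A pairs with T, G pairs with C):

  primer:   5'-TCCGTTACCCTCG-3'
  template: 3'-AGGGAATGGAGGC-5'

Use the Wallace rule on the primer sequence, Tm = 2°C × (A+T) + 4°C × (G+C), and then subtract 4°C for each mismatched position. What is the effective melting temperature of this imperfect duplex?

30°C

Primer base counts: A=1, T=4, G=2, C=6 → A+T=5, G+C=8
Perfect-match Tm = 2(5) + 4(8) = 10 + 32 = 42°C
Mismatches (positions where the bases are not complementary): 3 (at positions 4, 10, 11)
Effective Tm = 42 − 3×4 = 42 − 12 = 30°C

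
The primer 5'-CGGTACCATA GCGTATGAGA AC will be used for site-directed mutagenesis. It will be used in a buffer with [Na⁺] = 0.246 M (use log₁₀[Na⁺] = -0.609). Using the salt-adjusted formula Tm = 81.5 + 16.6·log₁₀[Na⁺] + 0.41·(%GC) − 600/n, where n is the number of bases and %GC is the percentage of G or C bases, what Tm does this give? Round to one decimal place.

Length n = 22. C=5, A=7, G=6, T=4
G+C = 11, so %GC = 11/22 × 100 = 50%
Salt term: 16.6 × (-0.609) = -10.109
GC term: 0.41 × 50 = 20.5; length term: −600/22 = −27.273
Tm = 81.5 + (-10.109) + 20.5 − 27.273 = 64.618 → 64.6°C

64.6°C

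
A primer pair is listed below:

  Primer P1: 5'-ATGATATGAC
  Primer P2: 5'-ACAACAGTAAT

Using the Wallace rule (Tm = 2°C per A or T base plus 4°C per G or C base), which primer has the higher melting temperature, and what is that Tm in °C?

Primer P2, 28°C

Primer P1: A+T=7, G+C=3 → Tm = 2(7)+4(3) = 26°C
Primer P2: A+T=8, G+C=3 → Tm = 2(8)+4(3) = 28°C
26°C vs 28°C → primer P2 is higher.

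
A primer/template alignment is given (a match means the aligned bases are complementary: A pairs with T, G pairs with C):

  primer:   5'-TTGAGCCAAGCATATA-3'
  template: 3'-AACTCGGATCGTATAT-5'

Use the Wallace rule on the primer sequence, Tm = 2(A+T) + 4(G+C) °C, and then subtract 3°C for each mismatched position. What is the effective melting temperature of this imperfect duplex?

Primer base counts: A=6, T=4, G=3, C=3 → A+T=10, G+C=6
Perfect-match Tm = 2(10) + 4(6) = 20 + 24 = 44°C
Mismatches (positions where the bases are not complementary): 1 (at position 8)
Effective Tm = 44 − 1×3 = 44 − 3 = 41°C

41°C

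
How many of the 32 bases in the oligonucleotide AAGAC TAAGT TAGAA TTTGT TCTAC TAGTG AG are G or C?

10

Scanning the sequence gives C=3, A=11, T=11, G=7.
G+C = 7 + 3 = 10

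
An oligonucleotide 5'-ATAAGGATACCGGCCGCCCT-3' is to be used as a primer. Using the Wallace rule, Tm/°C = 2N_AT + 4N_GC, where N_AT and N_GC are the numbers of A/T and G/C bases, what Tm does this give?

64°C

Counting bases: C=7, G=5, A=5, T=3
So N_AT = 8 and N_GC = 12.
Tm = 2(8) + 4(12) = 16 + 48 = 64°C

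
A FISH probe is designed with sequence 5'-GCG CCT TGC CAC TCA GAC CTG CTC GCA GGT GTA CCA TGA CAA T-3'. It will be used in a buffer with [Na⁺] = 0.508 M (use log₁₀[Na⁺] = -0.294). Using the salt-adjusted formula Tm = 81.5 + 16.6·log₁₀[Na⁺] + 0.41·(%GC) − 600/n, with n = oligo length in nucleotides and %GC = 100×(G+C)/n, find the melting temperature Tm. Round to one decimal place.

86.5°C

Length n = 43. Counting bases: A=9, C=15, T=9, G=10
G+C = 25, so %GC = 25/43 × 100 = 58.14%
Salt term: 16.6 × (-0.294) = -4.88
GC term: 0.41 × 58.14 = 23.837; length term: −600/43 = −13.953
Tm = 81.5 + (-4.88) + 23.837 − 13.953 = 86.504 → 86.5°C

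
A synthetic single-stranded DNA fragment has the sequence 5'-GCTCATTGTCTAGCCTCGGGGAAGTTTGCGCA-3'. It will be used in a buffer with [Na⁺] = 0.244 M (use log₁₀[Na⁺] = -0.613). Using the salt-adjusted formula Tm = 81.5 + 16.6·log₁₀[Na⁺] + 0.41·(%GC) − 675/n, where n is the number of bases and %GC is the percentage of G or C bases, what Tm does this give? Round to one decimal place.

Length n = 32. Scanning the sequence gives G=10, A=5, T=9, C=8.
G+C = 18, so %GC = 18/32 × 100 = 56.25%
Salt term: 16.6 × (-0.613) = -10.176
GC term: 0.41 × 56.25 = 23.062; length term: −675/32 = −21.094
Tm = 81.5 + (-10.176) + 23.062 − 21.094 = 73.292 → 73.3°C

73.3°C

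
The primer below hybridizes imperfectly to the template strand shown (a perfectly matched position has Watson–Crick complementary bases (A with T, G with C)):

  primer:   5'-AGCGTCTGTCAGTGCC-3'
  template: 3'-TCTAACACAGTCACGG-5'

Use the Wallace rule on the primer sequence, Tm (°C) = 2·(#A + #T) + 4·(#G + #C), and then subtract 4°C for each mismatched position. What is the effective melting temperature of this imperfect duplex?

Primer base counts: A=2, T=4, G=5, C=5 → A+T=6, G+C=10
Perfect-match Tm = 2(6) + 4(10) = 12 + 40 = 52°C
Mismatches (positions where the bases are not complementary): 3 (at positions 3, 4, 6)
Effective Tm = 52 − 3×4 = 52 − 12 = 40°C

40°C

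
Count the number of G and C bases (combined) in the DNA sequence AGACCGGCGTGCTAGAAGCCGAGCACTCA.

18

T=3, G=9, A=8, C=9
Total G or C: 9 + 9 = 18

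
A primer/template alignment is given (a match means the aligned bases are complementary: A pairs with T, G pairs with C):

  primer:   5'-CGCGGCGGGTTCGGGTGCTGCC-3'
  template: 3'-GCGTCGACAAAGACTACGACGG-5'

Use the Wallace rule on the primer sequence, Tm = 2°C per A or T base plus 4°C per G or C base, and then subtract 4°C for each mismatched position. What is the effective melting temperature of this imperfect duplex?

Primer base counts: A=0, T=4, G=11, C=7 → A+T=4, G+C=18
Perfect-match Tm = 2(4) + 4(18) = 8 + 72 = 80°C
Mismatches (positions where the bases are not complementary): 5 (at positions 4, 7, 9, 13, 15)
Effective Tm = 80 − 5×4 = 80 − 20 = 60°C

60°C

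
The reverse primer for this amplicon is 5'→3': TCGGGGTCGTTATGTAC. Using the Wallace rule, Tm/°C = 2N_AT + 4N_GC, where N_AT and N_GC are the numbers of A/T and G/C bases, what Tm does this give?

52°C

Counting bases: C=3, A=2, G=6, T=6
So N_AT = 8 and N_GC = 9.
Tm = 2(8) + 4(9) = 16 + 36 = 52°C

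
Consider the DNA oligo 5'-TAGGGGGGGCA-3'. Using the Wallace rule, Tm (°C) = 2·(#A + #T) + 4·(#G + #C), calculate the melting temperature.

38°C

A=2, T=1, G=7, C=1
A+T = 3, G+C = 8
Tm = 4·8 + 2·3 = 32 + 6 = 38°C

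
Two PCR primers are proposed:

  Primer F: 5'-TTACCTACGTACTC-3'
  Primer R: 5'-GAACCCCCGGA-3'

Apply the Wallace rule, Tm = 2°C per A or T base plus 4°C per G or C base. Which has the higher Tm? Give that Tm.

Primer F, 40°C

Primer F: A+T=8, G+C=6 → Tm = 2(8)+4(6) = 40°C
Primer R: A+T=3, G+C=8 → Tm = 2(3)+4(8) = 38°C
40°C vs 38°C → primer F is higher.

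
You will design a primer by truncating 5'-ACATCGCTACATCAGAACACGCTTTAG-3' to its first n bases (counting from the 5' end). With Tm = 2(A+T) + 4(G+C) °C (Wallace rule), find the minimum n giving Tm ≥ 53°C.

n = 19

First 18 bases: ACATCGCTACATCAGAAC → Tm = 52°C (< 53°C)
First 19 bases: ACATCGCTACATCAGAACA → Tm = 54°C (≥ 53°C)
Since every base adds ≥2°C, Tm only increases with n, so the threshold is first crossed at n = 19.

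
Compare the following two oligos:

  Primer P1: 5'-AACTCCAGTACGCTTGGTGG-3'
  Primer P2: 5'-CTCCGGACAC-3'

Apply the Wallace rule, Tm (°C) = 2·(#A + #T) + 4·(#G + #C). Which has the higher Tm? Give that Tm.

Primer P1, 62°C

Primer P1: A+T=9, G+C=11 → Tm = 2(9)+4(11) = 62°C
Primer P2: A+T=3, G+C=7 → Tm = 2(3)+4(7) = 34°C
62°C vs 34°C → primer P1 is higher.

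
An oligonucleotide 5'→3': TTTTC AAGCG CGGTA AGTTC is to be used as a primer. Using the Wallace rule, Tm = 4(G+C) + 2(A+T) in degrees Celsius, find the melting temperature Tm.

58°C

Base counts: C=4, T=7, G=5, A=4
A+T = 11, G+C = 9
Tm = 4·9 + 2·11 = 36 + 22 = 58°C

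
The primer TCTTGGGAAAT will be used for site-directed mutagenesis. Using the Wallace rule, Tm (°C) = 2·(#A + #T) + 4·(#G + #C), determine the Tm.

30°C

Counting bases: A=3, T=4, C=1, G=3
So N_AT = 7 and N_GC = 4.
Tm = 4·4 + 2·7 = 16 + 14 = 30°C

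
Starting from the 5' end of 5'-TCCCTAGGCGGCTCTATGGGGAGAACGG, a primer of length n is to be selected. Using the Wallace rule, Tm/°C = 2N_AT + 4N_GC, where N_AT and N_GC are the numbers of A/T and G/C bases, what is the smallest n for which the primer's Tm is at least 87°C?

n = 27

First 26 bases: TCCCTAGGCGGCTCTATGGGGAGAAC → Tm = 84°C (< 87°C)
First 27 bases: TCCCTAGGCGGCTCTATGGGGAGAACG → Tm = 88°C (≥ 87°C)
Since every base adds ≥2°C, Tm only increases with n, so the threshold is first crossed at n = 27.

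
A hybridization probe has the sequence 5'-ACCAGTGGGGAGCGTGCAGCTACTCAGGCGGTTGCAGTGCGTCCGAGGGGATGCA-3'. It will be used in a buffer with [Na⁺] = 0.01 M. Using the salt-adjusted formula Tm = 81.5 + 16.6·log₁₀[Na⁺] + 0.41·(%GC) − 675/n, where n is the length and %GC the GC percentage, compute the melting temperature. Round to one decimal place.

62.9°C

Length n = 55. Scanning the sequence gives T=9, C=13, A=10, G=23.
G+C = 36, so %GC = 36/55 × 100 = 65.455%
Salt term: 16.6 × (-2) = -33.2
GC term: 0.41 × 65.455 = 26.837; length term: −675/55 = −12.273
Tm = 81.5 + (-33.2) + 26.837 − 12.273 = 62.864 → 62.9°C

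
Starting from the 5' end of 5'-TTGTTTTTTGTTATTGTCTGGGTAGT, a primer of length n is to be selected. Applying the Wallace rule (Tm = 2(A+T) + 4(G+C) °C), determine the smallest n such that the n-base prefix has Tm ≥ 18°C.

First 7 bases: TTGTTTT → Tm = 16°C (< 18°C)
First 8 bases: TTGTTTTT → Tm = 18°C (≥ 18°C)
Since every base adds ≥2°C, Tm only increases with n, so the threshold is first crossed at n = 8.

n = 8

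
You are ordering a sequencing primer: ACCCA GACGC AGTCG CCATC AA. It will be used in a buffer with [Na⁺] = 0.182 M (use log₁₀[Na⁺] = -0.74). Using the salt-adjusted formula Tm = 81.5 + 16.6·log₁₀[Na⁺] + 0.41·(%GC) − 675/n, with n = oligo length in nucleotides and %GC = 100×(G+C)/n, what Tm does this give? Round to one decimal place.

Length n = 22. Base counts: C=9, G=4, A=7, T=2
G+C = 13, so %GC = 13/22 × 100 = 59.091%
Salt term: 16.6 × (-0.74) = -12.284
GC term: 0.41 × 59.091 = 24.227; length term: −675/22 = −30.682
Tm = 81.5 + (-12.284) + 24.227 − 30.682 = 62.761 → 62.8°C

62.8°C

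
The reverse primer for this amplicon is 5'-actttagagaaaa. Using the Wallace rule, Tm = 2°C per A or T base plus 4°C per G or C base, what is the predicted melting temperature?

Counting bases: G=2, C=1, T=3, A=7
A+T = 10, G+C = 3
Tm = 2(10) + 4(3) = 20 + 12 = 32°C

32°C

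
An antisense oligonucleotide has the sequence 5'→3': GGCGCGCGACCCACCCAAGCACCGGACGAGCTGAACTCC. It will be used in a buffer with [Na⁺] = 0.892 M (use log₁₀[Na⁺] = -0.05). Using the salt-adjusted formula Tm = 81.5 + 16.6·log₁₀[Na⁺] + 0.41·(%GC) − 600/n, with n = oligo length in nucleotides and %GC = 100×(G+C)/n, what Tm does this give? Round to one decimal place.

94.7°C

Length n = 39. T=2, C=17, G=11, A=9
G+C = 28, so %GC = 28/39 × 100 = 71.795%
Salt term: 16.6 × (-0.05) = -0.83
GC term: 0.41 × 71.795 = 29.436; length term: −600/39 = −15.385
Tm = 81.5 + (-0.83) + 29.436 − 15.385 = 94.721 → 94.7°C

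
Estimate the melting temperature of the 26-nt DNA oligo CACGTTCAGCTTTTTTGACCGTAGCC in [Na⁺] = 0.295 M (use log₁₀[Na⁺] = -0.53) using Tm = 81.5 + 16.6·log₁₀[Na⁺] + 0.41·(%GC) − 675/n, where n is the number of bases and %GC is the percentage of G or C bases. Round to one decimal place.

67.2°C

Length n = 26. A=4, C=8, T=9, G=5
G+C = 13, so %GC = 13/26 × 100 = 50%
Salt term: 16.6 × (-0.53) = -8.798
GC term: 0.41 × 50 = 20.5; length term: −675/26 = −25.962
Tm = 81.5 + (-8.798) + 20.5 − 25.962 = 67.24 → 67.2°C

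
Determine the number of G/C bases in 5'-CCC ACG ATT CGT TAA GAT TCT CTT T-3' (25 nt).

10

Scanning the sequence gives G=3, A=5, C=7, T=10.
G+C = 3 + 7 = 10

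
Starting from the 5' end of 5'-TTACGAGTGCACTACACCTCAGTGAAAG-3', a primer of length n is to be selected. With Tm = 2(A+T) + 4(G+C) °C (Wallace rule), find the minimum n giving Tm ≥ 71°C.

n = 24

First 23 bases: TTACGAGTGCACTACACCTCAGT → Tm = 68°C (< 71°C)
First 24 bases: TTACGAGTGCACTACACCTCAGTG → Tm = 72°C (≥ 71°C)
Since every base adds ≥2°C, Tm only increases with n, so the threshold is first crossed at n = 24.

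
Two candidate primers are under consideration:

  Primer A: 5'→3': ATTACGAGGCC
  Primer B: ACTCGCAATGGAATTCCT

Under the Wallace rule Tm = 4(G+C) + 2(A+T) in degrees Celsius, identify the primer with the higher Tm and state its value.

Primer B, 52°C

Primer A: A+T=5, G+C=6 → Tm = 2(5)+4(6) = 34°C
Primer B: A+T=10, G+C=8 → Tm = 2(10)+4(8) = 52°C
34°C vs 52°C → primer B is higher.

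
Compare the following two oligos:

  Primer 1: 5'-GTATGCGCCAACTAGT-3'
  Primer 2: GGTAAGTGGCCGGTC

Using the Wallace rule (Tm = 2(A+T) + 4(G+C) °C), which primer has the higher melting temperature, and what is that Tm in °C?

Primer 2, 50°C

Primer 1: A+T=8, G+C=8 → Tm = 2(8)+4(8) = 48°C
Primer 2: A+T=5, G+C=10 → Tm = 2(5)+4(10) = 50°C
48°C vs 50°C → primer 2 is higher.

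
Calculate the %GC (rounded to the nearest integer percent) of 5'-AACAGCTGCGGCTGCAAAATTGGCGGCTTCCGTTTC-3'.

Counting bases: G=10, C=10, T=9, A=7
G+C = 10 + 10 = 20 out of 36 bases
%GC = 20/36 × 100 = 55.56% ≈ 56%

56%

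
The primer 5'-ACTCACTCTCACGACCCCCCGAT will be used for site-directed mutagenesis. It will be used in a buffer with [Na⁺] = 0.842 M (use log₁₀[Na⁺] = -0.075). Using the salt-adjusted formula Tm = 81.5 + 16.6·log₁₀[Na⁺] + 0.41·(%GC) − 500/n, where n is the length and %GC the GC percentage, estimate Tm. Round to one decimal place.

Length n = 23. Base counts: G=2, T=4, C=12, A=5
G+C = 14, so %GC = 14/23 × 100 = 60.87%
Salt term: 16.6 × (-0.075) = -1.245
GC term: 0.41 × 60.87 = 24.957; length term: −500/23 = −21.739
Tm = 81.5 + (-1.245) + 24.957 − 21.739 = 83.473 → 83.5°C

83.5°C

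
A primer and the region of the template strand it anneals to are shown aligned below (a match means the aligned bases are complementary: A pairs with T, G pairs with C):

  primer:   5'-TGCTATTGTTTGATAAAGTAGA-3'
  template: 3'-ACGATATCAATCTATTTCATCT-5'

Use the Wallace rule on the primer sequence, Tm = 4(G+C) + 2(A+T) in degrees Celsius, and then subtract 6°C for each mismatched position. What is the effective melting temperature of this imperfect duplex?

Primer base counts: A=7, T=9, G=5, C=1 → A+T=16, G+C=6
Perfect-match Tm = 2(16) + 4(6) = 32 + 24 = 56°C
Mismatches (positions where the bases are not complementary): 2 (at positions 7, 11)
Effective Tm = 56 − 2×6 = 56 − 12 = 44°C

44°C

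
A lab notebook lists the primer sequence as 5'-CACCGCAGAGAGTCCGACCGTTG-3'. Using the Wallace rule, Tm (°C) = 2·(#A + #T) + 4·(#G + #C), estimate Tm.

Base counts: T=3, G=7, A=5, C=8
AT pairs contribute 8, GC pairs contribute 15.
Tm = 2(8) + 4(15) = 16 + 60 = 76°C

76°C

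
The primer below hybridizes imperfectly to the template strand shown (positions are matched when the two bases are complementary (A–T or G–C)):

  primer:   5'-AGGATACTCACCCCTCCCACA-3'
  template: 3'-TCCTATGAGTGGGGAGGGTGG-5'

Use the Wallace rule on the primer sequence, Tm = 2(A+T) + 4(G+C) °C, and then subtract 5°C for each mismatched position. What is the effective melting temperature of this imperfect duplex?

Primer base counts: A=6, T=3, G=2, C=10 → A+T=9, G+C=12
Perfect-match Tm = 2(9) + 4(12) = 18 + 48 = 66°C
Mismatches (positions where the bases are not complementary): 1 (at position 21)
Effective Tm = 66 − 1×5 = 66 − 5 = 61°C

61°C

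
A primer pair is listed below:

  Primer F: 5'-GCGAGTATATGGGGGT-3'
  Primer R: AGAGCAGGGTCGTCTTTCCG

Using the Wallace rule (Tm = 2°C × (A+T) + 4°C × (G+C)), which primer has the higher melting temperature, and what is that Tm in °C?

Primer R, 64°C

Primer F: A+T=7, G+C=9 → Tm = 2(7)+4(9) = 50°C
Primer R: A+T=8, G+C=12 → Tm = 2(8)+4(12) = 64°C
50°C vs 64°C → primer R is higher.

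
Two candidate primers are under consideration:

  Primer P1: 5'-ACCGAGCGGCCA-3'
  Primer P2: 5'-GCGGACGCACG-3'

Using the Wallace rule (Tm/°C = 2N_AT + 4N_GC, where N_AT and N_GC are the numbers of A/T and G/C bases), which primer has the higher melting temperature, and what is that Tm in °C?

Primer P1, 42°C

Primer P1: A+T=3, G+C=9 → Tm = 2(3)+4(9) = 42°C
Primer P2: A+T=2, G+C=9 → Tm = 2(2)+4(9) = 40°C
42°C vs 40°C → primer P1 is higher.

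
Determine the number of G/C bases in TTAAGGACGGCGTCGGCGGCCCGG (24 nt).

18

Counting bases: C=7, A=3, T=3, G=11
Total G or C: 11 + 7 = 18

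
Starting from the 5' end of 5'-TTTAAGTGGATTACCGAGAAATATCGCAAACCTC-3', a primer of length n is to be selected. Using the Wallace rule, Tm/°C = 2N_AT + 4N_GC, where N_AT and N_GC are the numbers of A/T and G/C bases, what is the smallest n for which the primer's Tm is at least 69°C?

First 25 bases: TTTAAGTGGATTACCGAGAAATATC → Tm = 66°C (< 69°C)
First 26 bases: TTTAAGTGGATTACCGAGAAATATCG → Tm = 70°C (≥ 69°C)
Since every base adds ≥2°C, Tm only increases with n, so the threshold is first crossed at n = 26.

n = 26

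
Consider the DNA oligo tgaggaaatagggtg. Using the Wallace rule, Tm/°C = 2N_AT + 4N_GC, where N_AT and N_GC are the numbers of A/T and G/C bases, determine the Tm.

Scanning the sequence gives G=7, A=5, T=3, C=0.
AT pairs contribute 8, GC pairs contribute 7.
Tm = 2(8) + 4(7) = 16 + 28 = 44°C

44°C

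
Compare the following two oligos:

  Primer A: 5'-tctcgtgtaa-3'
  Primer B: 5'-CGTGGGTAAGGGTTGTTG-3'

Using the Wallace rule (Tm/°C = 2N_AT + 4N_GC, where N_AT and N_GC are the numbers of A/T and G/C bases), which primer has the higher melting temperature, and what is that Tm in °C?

Primer A: A+T=6, G+C=4 → Tm = 2(6)+4(4) = 28°C
Primer B: A+T=8, G+C=10 → Tm = 2(8)+4(10) = 56°C
28°C vs 56°C → primer B is higher.

Primer B, 56°C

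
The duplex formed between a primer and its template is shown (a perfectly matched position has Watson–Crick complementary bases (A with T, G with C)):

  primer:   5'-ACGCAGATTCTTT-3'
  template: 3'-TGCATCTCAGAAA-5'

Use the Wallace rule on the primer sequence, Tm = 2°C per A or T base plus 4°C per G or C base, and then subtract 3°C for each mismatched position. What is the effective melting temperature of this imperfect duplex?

Primer base counts: A=3, T=5, G=2, C=3 → A+T=8, G+C=5
Perfect-match Tm = 2(8) + 4(5) = 16 + 20 = 36°C
Mismatches (positions where the bases are not complementary): 2 (at positions 4, 8)
Effective Tm = 36 − 2×3 = 36 − 6 = 30°C

30°C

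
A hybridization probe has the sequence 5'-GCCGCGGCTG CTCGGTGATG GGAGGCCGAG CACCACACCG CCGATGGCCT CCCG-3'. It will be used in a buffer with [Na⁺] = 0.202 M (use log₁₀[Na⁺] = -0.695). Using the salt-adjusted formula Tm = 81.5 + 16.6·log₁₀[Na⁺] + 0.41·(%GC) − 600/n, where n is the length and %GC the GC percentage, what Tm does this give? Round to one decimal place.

90.0°C

Length n = 54. Counting bases: T=6, C=21, G=20, A=7
G+C = 41, so %GC = 41/54 × 100 = 75.926%
Salt term: 16.6 × (-0.695) = -11.537
GC term: 0.41 × 75.926 = 31.13; length term: −600/54 = −11.111
Tm = 81.5 + (-11.537) + 31.13 − 11.111 = 89.982 → 90.0°C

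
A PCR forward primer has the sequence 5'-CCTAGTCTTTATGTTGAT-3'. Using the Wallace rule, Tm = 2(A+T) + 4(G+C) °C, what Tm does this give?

48°C

T=9, A=3, C=3, G=3
A+T = 12, G+C = 6
Tm = 2×12 + 4×6 = 48°C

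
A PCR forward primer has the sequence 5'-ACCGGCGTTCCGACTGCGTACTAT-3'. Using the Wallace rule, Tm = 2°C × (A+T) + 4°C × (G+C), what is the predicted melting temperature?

76°C

G=6, A=4, C=8, T=6
AT pairs contribute 10, GC pairs contribute 14.
Tm = 4·14 + 2·10 = 56 + 20 = 76°C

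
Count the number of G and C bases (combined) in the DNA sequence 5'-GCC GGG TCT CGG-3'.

Base counts: A=0, C=4, G=6, T=2
G+C = 6 + 4 = 10

10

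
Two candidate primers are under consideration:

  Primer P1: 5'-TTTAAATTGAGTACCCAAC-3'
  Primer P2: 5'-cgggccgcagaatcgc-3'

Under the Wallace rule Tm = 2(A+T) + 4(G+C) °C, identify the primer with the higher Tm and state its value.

Primer P1: A+T=13, G+C=6 → Tm = 2(13)+4(6) = 50°C
Primer P2: A+T=4, G+C=12 → Tm = 2(4)+4(12) = 56°C
50°C vs 56°C → primer P2 is higher.

Primer P2, 56°C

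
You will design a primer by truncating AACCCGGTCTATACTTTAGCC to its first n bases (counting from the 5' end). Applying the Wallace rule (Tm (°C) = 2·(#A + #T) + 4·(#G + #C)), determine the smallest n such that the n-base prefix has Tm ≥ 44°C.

First 14 bases: AACCCGGTCTATAC → Tm = 42°C (< 44°C)
First 15 bases: AACCCGGTCTATACT → Tm = 44°C (≥ 44°C)
Since every base adds ≥2°C, Tm only increases with n, so the threshold is first crossed at n = 15.

n = 15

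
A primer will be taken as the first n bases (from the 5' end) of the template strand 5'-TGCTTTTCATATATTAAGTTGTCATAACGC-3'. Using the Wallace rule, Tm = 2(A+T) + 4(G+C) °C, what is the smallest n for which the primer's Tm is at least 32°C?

n = 13

First 12 bases: TGCTTTTCATAT → Tm = 30°C (< 32°C)
First 13 bases: TGCTTTTCATATA → Tm = 32°C (≥ 32°C)
Each additional base adds 2°C (A/T) or 4°C (G/C), so Tm is non-decreasing in n; n = 13 is the first length to reach 32°C.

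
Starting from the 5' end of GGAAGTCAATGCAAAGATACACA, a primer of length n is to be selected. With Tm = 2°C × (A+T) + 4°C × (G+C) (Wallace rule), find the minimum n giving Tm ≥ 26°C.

n = 9

First 8 bases: GGAAGTCA → Tm = 24°C (< 26°C)
First 9 bases: GGAAGTCAA → Tm = 26°C (≥ 26°C)
Since every base adds ≥2°C, Tm only increases with n, so the threshold is first crossed at n = 9.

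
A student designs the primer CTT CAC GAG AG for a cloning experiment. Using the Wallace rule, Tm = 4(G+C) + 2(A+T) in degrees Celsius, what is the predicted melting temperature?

34°C

A=3, T=2, G=3, C=3
AT pairs contribute 5, GC pairs contribute 6.
Tm = 2(5) + 4(6) = 10 + 24 = 34°C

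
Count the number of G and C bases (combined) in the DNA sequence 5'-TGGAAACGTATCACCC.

Base counts: A=5, T=3, C=5, G=3
G+C = 3 + 5 = 8

8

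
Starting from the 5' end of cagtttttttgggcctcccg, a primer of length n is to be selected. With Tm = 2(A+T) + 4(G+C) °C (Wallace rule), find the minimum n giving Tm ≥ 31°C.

n = 12

First 11 bases: CAGTTTTTTTG → Tm = 28°C (< 31°C)
First 12 bases: CAGTTTTTTTGG → Tm = 32°C (≥ 31°C)
Each additional base adds 2°C (A/T) or 4°C (G/C), so Tm is non-decreasing in n; n = 12 is the first length to reach 31°C.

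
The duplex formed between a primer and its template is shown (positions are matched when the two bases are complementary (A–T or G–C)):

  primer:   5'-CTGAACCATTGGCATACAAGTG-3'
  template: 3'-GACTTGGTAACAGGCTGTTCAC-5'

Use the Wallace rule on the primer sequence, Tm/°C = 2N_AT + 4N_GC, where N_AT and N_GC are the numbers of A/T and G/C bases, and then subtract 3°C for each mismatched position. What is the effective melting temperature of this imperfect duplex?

55°C

Primer base counts: A=7, T=5, G=5, C=5 → A+T=12, G+C=10
Perfect-match Tm = 2(12) + 4(10) = 24 + 40 = 64°C
Mismatches (positions where the bases are not complementary): 3 (at positions 12, 14, 15)
Effective Tm = 64 − 3×3 = 64 − 9 = 55°C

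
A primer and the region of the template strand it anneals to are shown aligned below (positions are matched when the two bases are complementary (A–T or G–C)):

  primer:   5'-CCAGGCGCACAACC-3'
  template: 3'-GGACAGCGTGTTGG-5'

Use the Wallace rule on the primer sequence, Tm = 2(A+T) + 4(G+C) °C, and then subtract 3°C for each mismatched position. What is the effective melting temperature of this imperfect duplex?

Primer base counts: A=4, T=0, G=3, C=7 → A+T=4, G+C=10
Perfect-match Tm = 2(4) + 4(10) = 8 + 40 = 48°C
Mismatches (positions where the bases are not complementary): 2 (at positions 3, 5)
Effective Tm = 48 − 2×3 = 48 − 6 = 42°C

42°C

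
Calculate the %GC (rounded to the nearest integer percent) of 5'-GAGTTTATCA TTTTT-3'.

20%

T=9, A=3, G=2, C=1
G+C = 2 + 1 = 3 out of 15 bases
%GC = 3/15 × 100 = 20% ≈ 20%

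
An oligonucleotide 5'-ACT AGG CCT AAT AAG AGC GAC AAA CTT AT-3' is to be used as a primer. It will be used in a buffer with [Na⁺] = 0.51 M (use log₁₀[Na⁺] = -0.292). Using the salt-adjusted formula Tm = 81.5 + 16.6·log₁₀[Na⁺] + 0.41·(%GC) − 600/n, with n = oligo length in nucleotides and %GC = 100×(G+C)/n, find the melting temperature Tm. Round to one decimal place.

71.5°C

Length n = 29. Counting bases: T=6, C=6, G=5, A=12
G+C = 11, so %GC = 11/29 × 100 = 37.931%
Salt term: 16.6 × (-0.292) = -4.847
GC term: 0.41 × 37.931 = 15.552; length term: −600/29 = −20.69
Tm = 81.5 + (-4.847) + 15.552 − 20.69 = 71.515 → 71.5°C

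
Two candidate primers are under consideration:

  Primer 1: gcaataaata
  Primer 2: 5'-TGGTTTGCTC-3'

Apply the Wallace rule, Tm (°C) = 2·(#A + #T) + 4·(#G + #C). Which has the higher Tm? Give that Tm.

Primer 2, 30°C

Primer 1: A+T=8, G+C=2 → Tm = 2(8)+4(2) = 24°C
Primer 2: A+T=5, G+C=5 → Tm = 2(5)+4(5) = 30°C
24°C vs 30°C → primer 2 is higher.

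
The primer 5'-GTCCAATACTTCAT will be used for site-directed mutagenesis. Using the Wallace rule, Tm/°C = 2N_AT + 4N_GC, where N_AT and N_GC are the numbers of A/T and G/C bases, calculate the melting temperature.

Scanning the sequence gives T=5, G=1, A=4, C=4.
AT pairs contribute 9, GC pairs contribute 5.
Tm = 2×9 + 4×5 = 38°C

38°C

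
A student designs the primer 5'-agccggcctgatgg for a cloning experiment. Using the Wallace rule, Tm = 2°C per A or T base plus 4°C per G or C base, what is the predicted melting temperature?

A=2, T=2, G=6, C=4
AT pairs contribute 4, GC pairs contribute 10.
Tm = 4·10 + 2·4 = 40 + 8 = 48°C

48°C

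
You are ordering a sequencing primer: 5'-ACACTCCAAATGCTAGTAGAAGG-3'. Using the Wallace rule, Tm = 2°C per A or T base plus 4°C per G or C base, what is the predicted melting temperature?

Scanning the sequence gives A=9, C=5, T=4, G=5.
A+T = 13, G+C = 10
Tm = 2(13) + 4(10) = 26 + 40 = 66°C

66°C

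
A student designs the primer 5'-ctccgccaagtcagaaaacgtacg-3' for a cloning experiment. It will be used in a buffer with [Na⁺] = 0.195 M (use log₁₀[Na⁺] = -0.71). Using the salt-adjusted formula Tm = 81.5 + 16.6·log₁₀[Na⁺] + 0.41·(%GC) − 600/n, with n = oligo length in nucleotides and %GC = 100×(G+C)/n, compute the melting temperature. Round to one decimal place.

Length n = 24. Base counts: T=3, A=8, G=5, C=8
G+C = 13, so %GC = 13/24 × 100 = 54.167%
Salt term: 16.6 × (-0.71) = -11.786
GC term: 0.41 × 54.167 = 22.208; length term: −600/24 = −25
Tm = 81.5 + (-11.786) + 22.208 − 25 = 66.922 → 66.9°C

66.9°C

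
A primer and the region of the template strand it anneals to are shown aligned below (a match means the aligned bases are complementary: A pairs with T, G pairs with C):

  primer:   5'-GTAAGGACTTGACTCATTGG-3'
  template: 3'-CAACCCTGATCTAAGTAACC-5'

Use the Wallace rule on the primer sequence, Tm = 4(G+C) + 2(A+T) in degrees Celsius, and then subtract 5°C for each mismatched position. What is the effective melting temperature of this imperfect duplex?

38°C

Primer base counts: A=5, T=6, G=6, C=3 → A+T=11, G+C=9
Perfect-match Tm = 2(11) + 4(9) = 22 + 36 = 58°C
Mismatches (positions where the bases are not complementary): 4 (at positions 3, 4, 10, 13)
Effective Tm = 58 − 4×5 = 58 − 20 = 38°C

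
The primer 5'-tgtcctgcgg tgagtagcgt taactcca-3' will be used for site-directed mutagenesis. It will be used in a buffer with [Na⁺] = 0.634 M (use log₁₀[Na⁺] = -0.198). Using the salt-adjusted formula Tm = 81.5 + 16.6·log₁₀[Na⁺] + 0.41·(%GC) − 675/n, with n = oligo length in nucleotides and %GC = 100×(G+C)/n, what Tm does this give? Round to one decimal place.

76.1°C

Length n = 28. G=8, A=5, C=7, T=8
G+C = 15, so %GC = 15/28 × 100 = 53.571%
Salt term: 16.6 × (-0.198) = -3.287
GC term: 0.41 × 53.571 = 21.964; length term: −675/28 = −24.107
Tm = 81.5 + (-3.287) + 21.964 − 24.107 = 76.07 → 76.1°C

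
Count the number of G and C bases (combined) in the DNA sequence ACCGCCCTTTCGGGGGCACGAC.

16

Counting bases: A=3, C=9, G=7, T=3
G+C = 7 + 9 = 16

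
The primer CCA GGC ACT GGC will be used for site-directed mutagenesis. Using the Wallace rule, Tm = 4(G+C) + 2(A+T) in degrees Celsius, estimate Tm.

T=1, A=2, G=4, C=5
AT pairs contribute 3, GC pairs contribute 9.
Tm = 4·9 + 2·3 = 36 + 6 = 42°C

42°C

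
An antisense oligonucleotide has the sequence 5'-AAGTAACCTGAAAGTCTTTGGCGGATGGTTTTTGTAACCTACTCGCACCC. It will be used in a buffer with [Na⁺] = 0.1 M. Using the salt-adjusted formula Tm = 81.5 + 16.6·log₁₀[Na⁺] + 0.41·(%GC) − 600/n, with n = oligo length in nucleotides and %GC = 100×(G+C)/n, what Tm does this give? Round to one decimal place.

Length n = 50. Base counts: T=15, C=12, A=12, G=11
G+C = 23, so %GC = 23/50 × 100 = 46%
Salt term: 16.6 × (-1) = -16.6
GC term: 0.41 × 46 = 18.86; length term: −600/50 = −12
Tm = 81.5 + (-16.6) + 18.86 − 12 = 71.76 → 71.8°C

71.8°C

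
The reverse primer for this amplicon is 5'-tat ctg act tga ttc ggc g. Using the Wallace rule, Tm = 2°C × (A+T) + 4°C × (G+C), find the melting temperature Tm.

Base counts: G=5, A=3, T=7, C=4
A+T = 10, G+C = 9
Tm = 2×10 + 4×9 = 56°C

56°C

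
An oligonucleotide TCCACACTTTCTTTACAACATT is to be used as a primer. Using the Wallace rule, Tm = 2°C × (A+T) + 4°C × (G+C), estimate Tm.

58°C

Base counts: C=7, G=0, A=6, T=9
AT pairs contribute 15, GC pairs contribute 7.
Tm = 2×15 + 4×7 = 58°C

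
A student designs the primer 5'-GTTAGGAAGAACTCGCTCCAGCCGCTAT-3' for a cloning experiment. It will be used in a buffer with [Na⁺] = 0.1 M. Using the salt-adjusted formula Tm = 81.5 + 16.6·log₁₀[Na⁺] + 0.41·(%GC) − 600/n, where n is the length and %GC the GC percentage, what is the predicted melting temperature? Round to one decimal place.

65.4°C

Length n = 28. Base counts: G=7, C=8, A=7, T=6
G+C = 15, so %GC = 15/28 × 100 = 53.571%
Salt term: 16.6 × (-1) = -16.6
GC term: 0.41 × 53.571 = 21.964; length term: −600/28 = −21.429
Tm = 81.5 + (-16.6) + 21.964 − 21.429 = 65.435 → 65.4°C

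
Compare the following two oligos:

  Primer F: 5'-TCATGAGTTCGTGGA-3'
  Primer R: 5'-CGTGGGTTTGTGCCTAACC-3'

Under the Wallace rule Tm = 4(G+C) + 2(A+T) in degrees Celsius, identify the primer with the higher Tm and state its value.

Primer F: A+T=8, G+C=7 → Tm = 2(8)+4(7) = 44°C
Primer R: A+T=8, G+C=11 → Tm = 2(8)+4(11) = 60°C
44°C vs 60°C → primer R is higher.

Primer R, 60°C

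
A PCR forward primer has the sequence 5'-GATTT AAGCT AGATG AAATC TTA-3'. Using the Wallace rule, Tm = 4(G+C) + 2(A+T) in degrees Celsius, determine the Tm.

Counting bases: A=9, G=4, C=2, T=8
So N_AT = 17 and N_GC = 6.
Tm = 2×17 + 4×6 = 58°C

58°C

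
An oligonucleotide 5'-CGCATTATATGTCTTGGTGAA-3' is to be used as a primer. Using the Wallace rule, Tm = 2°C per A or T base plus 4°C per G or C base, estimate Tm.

Base counts: C=3, T=8, A=5, G=5
AT pairs contribute 13, GC pairs contribute 8.
Tm = 2(13) + 4(8) = 26 + 32 = 58°C

58°C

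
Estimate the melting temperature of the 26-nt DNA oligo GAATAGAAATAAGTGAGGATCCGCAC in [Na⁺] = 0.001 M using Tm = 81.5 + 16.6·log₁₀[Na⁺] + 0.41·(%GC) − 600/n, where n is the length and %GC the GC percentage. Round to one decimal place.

Length n = 26. Base counts: A=11, G=7, T=4, C=4
G+C = 11, so %GC = 11/26 × 100 = 42.308%
Salt term: 16.6 × (-3) = -49.8
GC term: 0.41 × 42.308 = 17.346; length term: −600/26 = −23.077
Tm = 81.5 + (-49.8) + 17.346 − 23.077 = 25.969 → 26.0°C

26.0°C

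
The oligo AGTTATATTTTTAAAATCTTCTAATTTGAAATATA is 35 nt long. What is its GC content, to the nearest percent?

11%

Base counts: A=14, G=2, T=17, C=2
G+C = 2 + 2 = 4 out of 35 bases
%GC = 4/35 × 100 = 11.43% ≈ 11%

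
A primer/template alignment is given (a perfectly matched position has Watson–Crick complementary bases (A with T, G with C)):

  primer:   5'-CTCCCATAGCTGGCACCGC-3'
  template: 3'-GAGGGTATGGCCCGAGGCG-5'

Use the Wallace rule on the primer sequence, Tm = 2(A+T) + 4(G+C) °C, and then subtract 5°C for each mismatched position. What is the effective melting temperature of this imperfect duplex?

49°C

Primer base counts: A=3, T=3, G=4, C=9 → A+T=6, G+C=13
Perfect-match Tm = 2(6) + 4(13) = 12 + 52 = 64°C
Mismatches (positions where the bases are not complementary): 3 (at positions 9, 11, 15)
Effective Tm = 64 − 3×5 = 64 − 15 = 49°C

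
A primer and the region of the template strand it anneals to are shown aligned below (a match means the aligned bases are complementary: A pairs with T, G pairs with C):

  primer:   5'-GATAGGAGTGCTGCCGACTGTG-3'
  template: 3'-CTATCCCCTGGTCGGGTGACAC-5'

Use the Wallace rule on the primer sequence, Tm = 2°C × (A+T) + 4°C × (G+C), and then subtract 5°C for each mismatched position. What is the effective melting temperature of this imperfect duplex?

45°C

Primer base counts: A=4, T=5, G=9, C=4 → A+T=9, G+C=13
Perfect-match Tm = 2(9) + 4(13) = 18 + 52 = 70°C
Mismatches (positions where the bases are not complementary): 5 (at positions 7, 9, 10, 12, 16)
Effective Tm = 70 − 5×5 = 70 − 25 = 45°C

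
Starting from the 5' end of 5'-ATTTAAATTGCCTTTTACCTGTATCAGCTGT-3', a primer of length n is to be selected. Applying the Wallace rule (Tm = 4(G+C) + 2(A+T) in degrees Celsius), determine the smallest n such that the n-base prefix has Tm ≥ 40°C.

n = 17

First 16 bases: ATTTAAATTGCCTTTT → Tm = 38°C (< 40°C)
First 17 bases: ATTTAAATTGCCTTTTA → Tm = 40°C (≥ 40°C)
Since every base adds ≥2°C, Tm only increases with n, so the threshold is first crossed at n = 17.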